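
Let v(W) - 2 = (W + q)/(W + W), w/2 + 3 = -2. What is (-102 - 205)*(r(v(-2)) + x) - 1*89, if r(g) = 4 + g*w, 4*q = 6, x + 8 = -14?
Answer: 47843/4 ≈ 11961.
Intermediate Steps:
x = -22 (x = -8 - 14 = -22)
q = 3/2 (q = (¼)*6 = 3/2 ≈ 1.5000)
w = -10 (w = -6 + 2*(-2) = -6 - 4 = -10)
v(W) = 2 + (3/2 + W)/(2*W) (v(W) = 2 + (W + 3/2)/(W + W) = 2 + (3/2 + W)/((2*W)) = 2 + (3/2 + W)*(1/(2*W)) = 2 + (3/2 + W)/(2*W))
r(g) = 4 - 10*g (r(g) = 4 + g*(-10) = 4 - 10*g)
(-102 - 205)*(r(v(-2)) + x) - 1*89 = (-102 - 205)*((4 - 5*(3 + 10*(-2))/(2*(-2))) - 22) - 1*89 = -307*((4 - 5*(-1)*(3 - 20)/(2*2)) - 22) - 89 = -307*((4 - 5*(-1)*(-17)/(2*2)) - 22) - 89 = -307*((4 - 10*17/8) - 22) - 89 = -307*((4 - 85/4) - 22) - 89 = -307*(-69/4 - 22) - 89 = -307*(-157/4) - 89 = 48199/4 - 89 = 47843/4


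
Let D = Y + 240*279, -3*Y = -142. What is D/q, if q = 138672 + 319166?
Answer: 100511/686757 ≈ 0.14636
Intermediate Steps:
Y = 142/3 (Y = -⅓*(-142) = 142/3 ≈ 47.333)
D = 201022/3 (D = 142/3 + 240*279 = 142/3 + 66960 = 201022/3 ≈ 67007.)
q = 457838
D/q = (201022/3)/457838 = (201022/3)*(1/457838) = 100511/686757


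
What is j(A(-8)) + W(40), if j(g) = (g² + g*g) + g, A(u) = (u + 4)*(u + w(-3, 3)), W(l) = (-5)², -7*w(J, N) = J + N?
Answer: 2105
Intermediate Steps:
w(J, N) = -J/7 - N/7 (w(J, N) = -(J + N)/7 = -J/7 - N/7)
W(l) = 25
A(u) = u*(4 + u) (A(u) = (u + 4)*(u + (-⅐*(-3) - ⅐*3)) = (4 + u)*(u + (3/7 - 3/7)) = (4 + u)*(u + 0) = (4 + u)*u = u*(4 + u))
j(g) = g + 2*g² (j(g) = (g² + g²) + g = 2*g² + g = g + 2*g²)
j(A(-8)) + W(40) = (-8*(4 - 8))*(1 + 2*(-8*(4 - 8))) + 25 = (-8*(-4))*(1 + 2*(-8*(-4))) + 25 = 32*(1 + 2*32) + 25 = 32*(1 + 64) + 25 = 32*65 + 25 = 2080 + 25 = 2105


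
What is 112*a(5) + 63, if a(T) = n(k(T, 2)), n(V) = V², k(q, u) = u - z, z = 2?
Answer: 63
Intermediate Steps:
k(q, u) = -2 + u (k(q, u) = u - 1*2 = u - 2 = -2 + u)
a(T) = 0 (a(T) = (-2 + 2)² = 0² = 0)
112*a(5) + 63 = 112*0 + 63 = 0 + 63 = 63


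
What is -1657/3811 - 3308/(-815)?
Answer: 11256333/3105965 ≈ 3.6241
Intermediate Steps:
-1657/3811 - 3308/(-815) = -1657*1/3811 - 3308*(-1/815) = -1657/3811 + 3308/815 = 11256333/3105965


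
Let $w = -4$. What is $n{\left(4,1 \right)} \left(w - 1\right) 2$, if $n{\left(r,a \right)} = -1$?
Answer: $10$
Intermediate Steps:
$n{\left(4,1 \right)} \left(w - 1\right) 2 = - \left(-4 - 1\right) 2 = - \left(-5\right) 2 = \left(-1\right) \left(-10\right) = 10$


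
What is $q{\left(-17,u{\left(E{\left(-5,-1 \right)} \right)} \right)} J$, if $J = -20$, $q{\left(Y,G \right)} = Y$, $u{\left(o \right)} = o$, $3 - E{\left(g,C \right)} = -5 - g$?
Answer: $340$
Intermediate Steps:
$E{\left(g,C \right)} = 8 + g$ ($E{\left(g,C \right)} = 3 - \left(-5 - g\right) = 3 + \left(5 + g\right) = 8 + g$)
$q{\left(-17,u{\left(E{\left(-5,-1 \right)} \right)} \right)} J = \left(-17\right) \left(-20\right) = 340$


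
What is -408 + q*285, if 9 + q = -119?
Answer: -36888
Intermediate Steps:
q = -128 (q = -9 - 119 = -128)
-408 + q*285 = -408 - 128*285 = -408 - 36480 = -36888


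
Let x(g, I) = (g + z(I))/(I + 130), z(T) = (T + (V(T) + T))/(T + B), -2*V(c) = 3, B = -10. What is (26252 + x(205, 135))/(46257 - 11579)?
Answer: 1739246787/2297417500 ≈ 0.75704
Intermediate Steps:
V(c) = -3/2 (V(c) = -½*3 = -3/2)
z(T) = (-3/2 + 2*T)/(-10 + T) (z(T) = (T + (-3/2 + T))/(T - 10) = (-3/2 + 2*T)/(-10 + T))
x(g, I) = (g + (-3 + 4*I)/(2*(-10 + I)))/(130 + I) (x(g, I) = (g + (-3 + 4*I)/(2*(-10 + I)))/(I + 130) = (g + (-3 + 4*I)/(2*(-10 + I)))/(130 + I))
(26252 + x(205, 135))/(46257 - 11579) = (26252 + (-3/2 + 2*135 + 205*(-10 + 135))/((-10 + 135)*(130 + 135)))/(46257 - 11579) = (26252 + (-3/2 + 270 + 205*125)/(125*265))/34678 = (26252 + (1/125)*(1/265)*(-3/2 + 270 + 25625))*(1/34678) = (26252 + (1/125)*(1/265)*(51787/2))*(1/34678) = (26252 + 51787/66250)*(1/34678) = (1739246787/66250)*(1/34678) = 1739246787/2297417500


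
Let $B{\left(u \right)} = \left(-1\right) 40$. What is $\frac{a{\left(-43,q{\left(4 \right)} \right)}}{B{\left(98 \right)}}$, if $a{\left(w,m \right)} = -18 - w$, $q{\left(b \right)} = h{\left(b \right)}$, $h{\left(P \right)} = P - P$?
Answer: $- \frac{5}{8} \approx -0.625$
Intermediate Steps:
$h{\left(P \right)} = 0$
$q{\left(b \right)} = 0$
$B{\left(u \right)} = -40$
$\frac{a{\left(-43,q{\left(4 \right)} \right)}}{B{\left(98 \right)}} = \frac{-18 - -43}{-40} = \left(-18 + 43\right) \left(- \frac{1}{40}\right) = 25 \left(- \frac{1}{40}\right) = - \frac{5}{8}$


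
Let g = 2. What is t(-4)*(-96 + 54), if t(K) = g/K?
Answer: 21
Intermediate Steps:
t(K) = 2/K
t(-4)*(-96 + 54) = (2/(-4))*(-96 + 54) = (2*(-¼))*(-42) = -½*(-42) = 21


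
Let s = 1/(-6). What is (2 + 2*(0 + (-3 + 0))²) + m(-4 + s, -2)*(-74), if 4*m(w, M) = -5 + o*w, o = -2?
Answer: -125/3 ≈ -41.667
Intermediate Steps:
s = -⅙ (s = 1*(-⅙) = -⅙ ≈ -0.16667)
m(w, M) = -5/4 - w/2 (m(w, M) = (-5 - 2*w)/4 = -5/4 - w/2)
(2 + 2*(0 + (-3 + 0))²) + m(-4 + s, -2)*(-74) = (2 + 2*(0 + (-3 + 0))²) + (-5/4 - (-4 - ⅙)/2)*(-74) = (2 + 2*(0 - 3)²) + (-5/4 - ½*(-25/6))*(-74) = (2 + 2*(-3)²) + (-5/4 + 25/12)*(-74) = (2 + 2*9) + (⅚)*(-74) = (2 + 18) - 185/3 = 20 - 185/3 = -125/3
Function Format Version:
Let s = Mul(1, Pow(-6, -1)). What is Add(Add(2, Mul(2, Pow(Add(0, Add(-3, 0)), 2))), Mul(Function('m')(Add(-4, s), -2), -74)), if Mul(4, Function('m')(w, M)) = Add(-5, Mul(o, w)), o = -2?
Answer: Rational(-125, 3) ≈ -41.667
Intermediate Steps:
s = Rational(-1, 6) (s = Mul(1, Rational(-1, 6)) = Rational(-1, 6) ≈ -0.16667)
Function('m')(w, M) = Add(Rational(-5, 4), Mul(Rational(-1, 2), w)) (Function('m')(w, M) = Mul(Rational(1, 4), Add(-5, Mul(-2, w))) = Add(Rational(-5, 4), Mul(Rational(-1, 2), w)))
Add(Add(2, Mul(2, Pow(Add(0, Add(-3, 0)), 2))), Mul(Function('m')(Add(-4, s), -2), -74)) = Add(Add(2, Mul(2, Pow(Add(0, Add(-3, 0)), 2))), Mul(Add(Rational(-5, 4), Mul(Rational(-1, 2), Add(-4, Rational(-1, 6)))), -74)) = Add(Add(2, Mul(2, Pow(Add(0, -3), 2))), Mul(Add(Rational(-5, 4), Mul(Rational(-1, 2), Rational(-25, 6))), -74)) = Add(Add(2, Mul(2, Pow(-3, 2))), Mul(Add(Rational(-5, 4), Rational(25, 12)), -74)) = Add(Add(2, Mul(2, 9)), Mul(Rational(5, 6), -74)) = Add(Add(2, 18), Rational(-185, 3)) = Add(20, Rational(-185, 3)) = Rational(-125, 3)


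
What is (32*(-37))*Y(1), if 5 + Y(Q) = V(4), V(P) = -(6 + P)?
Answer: 17760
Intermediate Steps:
V(P) = -6 - P
Y(Q) = -15 (Y(Q) = -5 + (-6 - 1*4) = -5 + (-6 - 4) = -5 - 10 = -15)
(32*(-37))*Y(1) = (32*(-37))*(-15) = -1184*(-15) = 17760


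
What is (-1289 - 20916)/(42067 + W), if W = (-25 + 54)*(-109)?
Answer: -22205/38906 ≈ -0.57073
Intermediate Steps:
W = -3161 (W = 29*(-109) = -3161)
(-1289 - 20916)/(42067 + W) = (-1289 - 20916)/(42067 - 3161) = -22205/38906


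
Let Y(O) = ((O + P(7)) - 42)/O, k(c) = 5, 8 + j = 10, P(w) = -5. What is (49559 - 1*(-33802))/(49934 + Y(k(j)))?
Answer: 416805/249628 ≈ 1.6697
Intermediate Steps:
j = 2 (j = -8 + 10 = 2)
Y(O) = (-47 + O)/O (Y(O) = ((O - 5) - 42)/O = ((-5 + O) - 42)/O = (-47 + O)/O)
(49559 - 1*(-33802))/(49934 + Y(k(j))) = (49559 - 1*(-33802))/(49934 + (-47 + 5)/5) = (49559 + 33802)/(49934 + (1/5)*(-42)) = 83361/(49934 - 42/5) = 83361/(249628/5) = 83361*(5/249628) = 416805/249628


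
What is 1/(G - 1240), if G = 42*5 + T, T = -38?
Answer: -1/1068 ≈ -0.00093633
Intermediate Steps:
G = 172 (G = 42*5 - 38 = 210 - 38 = 172)
1/(G - 1240) = 1/(172 - 1240) = 1/(-1068) = -1/1068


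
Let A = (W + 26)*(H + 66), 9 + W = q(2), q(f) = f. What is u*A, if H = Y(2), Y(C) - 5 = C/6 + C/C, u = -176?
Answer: -725648/3 ≈ -2.4188e+5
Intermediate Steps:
W = -7 (W = -9 + 2 = -7)
Y(C) = 6 + C/6 (Y(C) = 5 + (C/6 + C/C) = 5 + (C*(⅙) + 1) = 5 + (C/6 + 1) = 5 + (1 + C/6) = 6 + C/6)
H = 19/3 (H = 6 + (⅙)*2 = 6 + ⅓ = 19/3 ≈ 6.3333)
A = 4123/3 (A = (-7 + 26)*(19/3 + 66) = 19*(217/3) = 4123/3 ≈ 1374.3)
u*A = -176*4123/3 = -725648/3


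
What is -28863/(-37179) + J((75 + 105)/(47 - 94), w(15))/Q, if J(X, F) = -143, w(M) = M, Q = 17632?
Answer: 18651697/24279264 ≈ 0.76822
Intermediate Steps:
-28863/(-37179) + J((75 + 105)/(47 - 94), w(15))/Q = -28863/(-37179) - 143/17632 = -28863*(-1/37179) - 143*1/17632 = 1069/1377 - 143/17632 = 18651697/24279264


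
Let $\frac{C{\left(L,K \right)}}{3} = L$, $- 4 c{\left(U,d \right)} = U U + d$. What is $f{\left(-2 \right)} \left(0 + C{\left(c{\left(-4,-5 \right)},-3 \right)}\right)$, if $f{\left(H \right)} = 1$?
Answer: $- \frac{33}{4} \approx -8.25$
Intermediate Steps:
$c{\left(U,d \right)} = - \frac{d}{4} - \frac{U^{2}}{4}$ ($c{\left(U,d \right)} = - \frac{U U + d}{4} = - \frac{U^{2} + d}{4} = - \frac{d + U^{2}}{4} = - \frac{d}{4} - \frac{U^{2}}{4}$)
$C{\left(L,K \right)} = 3 L$
$f{\left(-2 \right)} \left(0 + C{\left(c{\left(-4,-5 \right)},-3 \right)}\right) = 1 \left(0 + 3 \left(\left(- \frac{1}{4}\right) \left(-5\right) - \frac{\left(-4\right)^{2}}{4}\right)\right) = 1 \left(0 + 3 \left(\frac{5}{4} - 4\right)\right) = 1 \left(0 + 3 \left(- \frac{11}{4}\right)\right) = 1 \left(0 - \frac{33}{4}\right) = 1 \left(- \frac{33}{4}\right) = - \frac{33}{4}$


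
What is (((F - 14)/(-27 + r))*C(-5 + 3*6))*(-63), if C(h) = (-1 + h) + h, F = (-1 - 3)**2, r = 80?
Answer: -3150/53 ≈ -59.434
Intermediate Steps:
F = 16 (F = (-4)**2 = 16)
C(h) = -1 + 2*h
(((F - 14)/(-27 + r))*C(-5 + 3*6))*(-63) = (((16 - 14)/(-27 + 80))*(-1 + 2*(-5 + 3*6)))*(-63) = ((2/53)*(-1 + 2*(-5 + 18)))*(-63) = ((2*(1/53))*(-1 + 2*13))*(-63) = (2*(-1 + 26)/53)*(-63) = ((2/53)*25)*(-63) = (50/53)*(-63) = -3150/53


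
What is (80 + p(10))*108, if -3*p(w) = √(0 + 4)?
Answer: 8568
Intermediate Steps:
p(w) = -⅔ (p(w) = -√(0 + 4)/3 = -√4/3 = -⅓*2 = -⅔)
(80 + p(10))*108 = (80 - ⅔)*108 = (238/3)*108 = 8568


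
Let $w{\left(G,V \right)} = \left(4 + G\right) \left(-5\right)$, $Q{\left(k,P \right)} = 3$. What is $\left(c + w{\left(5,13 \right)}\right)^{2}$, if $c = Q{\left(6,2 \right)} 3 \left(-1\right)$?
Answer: $2916$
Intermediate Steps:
$w{\left(G,V \right)} = -20 - 5 G$
$c = -9$ ($c = 3 \cdot 3 \left(-1\right) = 9 \left(-1\right) = -9$)
$\left(c + w{\left(5,13 \right)}\right)^{2} = \left(-9 - 45\right)^{2} = \left(-54\right)^{2} = 2916$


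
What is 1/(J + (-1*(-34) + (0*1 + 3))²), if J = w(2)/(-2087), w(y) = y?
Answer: 2087/2857101 ≈ 0.00073046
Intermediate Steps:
J = -2/2087 (J = 2/(-2087) = 2*(-1/2087) = -2/2087 ≈ -0.00095831)
1/(J + (-1*(-34) + (0*1 + 3))²) = 1/(-2/2087 + (-1*(-34) + (0*1 + 3))²) = 1/(-2/2087 + (34 + (0 + 3))²) = 1/(-2/2087 + (34 + 3)²) = 1/(-2/2087 + 37²) = 1/(-2/2087 + 1369) = 1/(2857101/2087) = 2087/2857101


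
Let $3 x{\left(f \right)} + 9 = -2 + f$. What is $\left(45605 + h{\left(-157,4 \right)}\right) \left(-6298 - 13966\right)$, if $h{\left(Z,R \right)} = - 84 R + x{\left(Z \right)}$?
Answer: $-916196232$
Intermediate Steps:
$x{\left(f \right)} = - \frac{11}{3} + \frac{f}{3}$ ($x{\left(f \right)} = -3 + \frac{-2 + f}{3} = -3 + \left(- \frac{2}{3} + \frac{f}{3}\right) = - \frac{11}{3} + \frac{f}{3}$)
$h{\left(Z,R \right)} = - \frac{11}{3} - 84 R + \frac{Z}{3}$ ($h{\left(Z,R \right)} = - 84 R + \left(- \frac{11}{3} + \frac{Z}{3}\right) = - \frac{11}{3} - 84 R + \frac{Z}{3}$)
$\left(45605 + h{\left(-157,4 \right)}\right) \left(-6298 - 13966\right) = \left(45605 - 392\right) \left(-6298 - 13966\right) = \left(45605 - 392\right) \left(-20264\right) = 45213 \left(-20264\right) = -916196232$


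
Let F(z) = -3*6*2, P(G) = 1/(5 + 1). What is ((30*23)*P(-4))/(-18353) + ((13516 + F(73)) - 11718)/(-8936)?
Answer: -16682813/82001204 ≈ -0.20345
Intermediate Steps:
P(G) = ⅙ (P(G) = 1/6 = ⅙)
F(z) = -36 (F(z) = -18*2 = -36)
((30*23)*P(-4))/(-18353) + ((13516 + F(73)) - 11718)/(-8936) = ((30*23)*(⅙))/(-18353) + ((13516 - 36) - 11718)/(-8936) = (690*(⅙))*(-1/18353) + (13480 - 11718)*(-1/8936) = 115*(-1/18353) + 1762*(-1/8936) = -115/18353 - 881/4468 = -16682813/82001204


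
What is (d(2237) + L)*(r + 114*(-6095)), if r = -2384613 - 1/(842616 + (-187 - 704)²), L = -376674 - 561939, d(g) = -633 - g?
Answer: 4744602854661508076/1636497 ≈ 2.8992e+12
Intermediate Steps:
L = -938613
r = -3902412020662/1636497 (r = -2384613 - 1/(842616 + (-891)²) = -2384613 - 1/(842616 + 793881) = -2384613 - 1/1636497 = -3902412020662/1636497 ≈ -2.3846e+6)
(d(2237) + L)*(r + 114*(-6095)) = ((-633 - 1*2237) - 938613)*(-3902412020662/1636497 + 114*(-6095)) = ((-633 - 2237) - 938613)*(-3902412020662/1636497 - 694830) = (-2870 - 938613)*(-5039499231172/1636497) = -941483*(-5039499231172/1636497) = 4744602854661508076/1636497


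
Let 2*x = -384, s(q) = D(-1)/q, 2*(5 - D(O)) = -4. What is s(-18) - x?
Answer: 3449/18 ≈ 191.61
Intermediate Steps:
D(O) = 7 (D(O) = 5 - ½*(-4) = 5 + 2 = 7)
s(q) = 7/q
x = -192 (x = (½)*(-384) = -192)
s(-18) - x = 7/(-18) - 1*(-192) = 7*(-1/18) + 192 = -7/18 + 192 = 3449/18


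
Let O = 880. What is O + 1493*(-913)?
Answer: -1362229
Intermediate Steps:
O + 1493*(-913) = 880 + 1493*(-913) = 880 - 1363109 = -1362229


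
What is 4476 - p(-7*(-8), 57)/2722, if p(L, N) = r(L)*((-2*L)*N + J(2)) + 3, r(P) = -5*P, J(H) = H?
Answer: 10396709/2722 ≈ 3819.5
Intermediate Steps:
p(L, N) = 3 - 5*L*(2 - 2*L*N) (p(L, N) = (-5*L)*((-2*L)*N + 2) + 3 = (-5*L)*(-2*L*N + 2) + 3 = (-5*L)*(2 - 2*L*N) + 3 = -5*L*(2 - 2*L*N) + 3 = 3 - 5*L*(2 - 2*L*N))
4476 - p(-7*(-8), 57)/2722 = 4476 - (3 - (-70)*(-8) + 10*57*(-7*(-8))²)/2722 = 4476 - (3 - 10*56 + 10*57*56²)/2722 = 4476 - (3 - 560 + 10*57*3136)/2722 = 4476 - (3 - 560 + 1787520)/2722 = 4476 - 1786963/2722 = 10396709/2722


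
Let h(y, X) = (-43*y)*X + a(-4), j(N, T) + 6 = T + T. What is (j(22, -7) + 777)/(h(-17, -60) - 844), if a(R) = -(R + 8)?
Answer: -757/44708 ≈ -0.016932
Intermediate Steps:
j(N, T) = -6 + 2*T (j(N, T) = -6 + (T + T) = -6 + 2*T)
a(R) = -8 - R (a(R) = -(8 + R) = -8 - R)
h(y, X) = -4 - 43*X*y (h(y, X) = (-43*y)*X + (-8 - 1*(-4)) = -43*X*y + (-8 + 4) = -43*X*y - 4 = -4 - 43*X*y)
(j(22, -7) + 777)/(h(-17, -60) - 844) = ((-6 + 2*(-7)) + 777)/((-4 - 43*(-60)*(-17)) - 844) = ((-6 - 14) + 777)/((-4 - 43860) - 844) = (-20 + 777)/(-43864 - 844) = 757/(-44708) = 757*(-1/44708) = -757/44708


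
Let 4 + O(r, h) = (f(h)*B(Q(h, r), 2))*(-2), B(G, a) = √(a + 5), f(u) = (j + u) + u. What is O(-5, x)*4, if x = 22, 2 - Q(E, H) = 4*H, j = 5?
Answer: -16 - 392*√7 ≈ -1053.1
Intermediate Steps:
Q(E, H) = 2 - 4*H
f(u) = 5 + 2*u (f(u) = (5 + u) + u = 5 + 2*u)
B(G, a) = √(5 + a)
O(r, h) = -4 - 2*√7*(5 + 2*h) (O(r, h) = -4 + ((5 + 2*h)*√(5 + 2))*(-2) = -4 + ((5 + 2*h)*√7)*(-2) = -4 + (√7*(5 + 2*h))*(-2) = -4 - 2*√7*(5 + 2*h))
O(-5, x)*4 = (-4 + 2*√7*(-5 - 2*22))*4 = (-4 + 2*√7*(-5 - 44))*4 = (-4 + 2*√7*(-49))*4 = (-4 - 98*√7)*4 = -16 - 392*√7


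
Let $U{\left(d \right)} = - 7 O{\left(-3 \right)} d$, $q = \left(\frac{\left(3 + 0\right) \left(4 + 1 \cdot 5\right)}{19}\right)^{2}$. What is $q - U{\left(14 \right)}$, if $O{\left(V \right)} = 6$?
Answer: $\frac{212997}{361} \approx 590.02$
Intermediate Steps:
$q = \frac{729}{361}$ ($q = \left(3 \left(4 + 5\right) \frac{1}{19}\right)^{2} = \left(3 \cdot 9 \cdot \frac{1}{19}\right)^{2} = \left(27 \cdot \frac{1}{19}\right)^{2} = \left(\frac{27}{19}\right)^{2} = \frac{729}{361} \approx 2.0194$)
$U{\left(d \right)} = - 42 d$ ($U{\left(d \right)} = - 7 \cdot 6 d = - 42 d$)
$q - U{\left(14 \right)} = \frac{729}{361} - \left(-42\right) 14 = \frac{729}{361} - -588 = \frac{729}{361} + 588 = \frac{212997}{361}$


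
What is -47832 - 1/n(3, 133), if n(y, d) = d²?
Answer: -846100249/17689 ≈ -47832.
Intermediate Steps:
-47832 - 1/n(3, 133) = -47832 - 1/(133²) = -47832 - 1/17689 = -846100249/17689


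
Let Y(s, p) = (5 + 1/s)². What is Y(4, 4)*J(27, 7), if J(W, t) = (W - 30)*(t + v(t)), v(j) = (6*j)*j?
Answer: -398223/16 ≈ -24889.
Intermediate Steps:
v(j) = 6*j²
J(W, t) = (-30 + W)*(t + 6*t²) (J(W, t) = (W - 30)*(t + 6*t²) = (-30 + W)*(t + 6*t²))
Y(4, 4)*J(27, 7) = ((1 + 5*4)²/4²)*(7*(-30 + 27 - 180*7 + 6*27*7)) = ((1 + 20)²/16)*(7*(-30 + 27 - 1260 + 1134)) = ((1/16)*21²)*(7*(-129)) = ((1/16)*441)*(-903) = (441/16)*(-903) = -398223/16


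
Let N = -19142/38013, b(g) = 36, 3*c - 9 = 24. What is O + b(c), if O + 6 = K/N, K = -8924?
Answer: 169901136/9571 ≈ 17752.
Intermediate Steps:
c = 11 (c = 3 + (⅓)*24 = 3 + 8 = 11)
N = -19142/38013 (N = -19142*1/38013 = -19142/38013 ≈ -0.50356)
O = 169556580/9571 (O = -6 - 8924/(-19142/38013) = -6 - 8924*(-38013/19142) = -6 + 169614006/9571 = 169556580/9571 ≈ 17716.)
O + b(c) = 169556580/9571 + 36 = 169901136/9571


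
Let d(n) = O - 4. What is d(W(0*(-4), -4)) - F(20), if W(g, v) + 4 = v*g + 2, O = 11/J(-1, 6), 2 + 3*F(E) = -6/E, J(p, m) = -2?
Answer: -131/15 ≈ -8.7333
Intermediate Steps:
F(E) = -⅔ - 2/E (F(E) = -⅔ + (-6/E)/3 = -⅔ - 2/E)
O = -11/2 (O = 11/(-2) = 11*(-½) = -11/2 ≈ -5.5000)
W(g, v) = -2 + g*v (W(g, v) = -4 + (v*g + 2) = -4 + (g*v + 2) = -4 + (2 + g*v) = -2 + g*v)
d(n) = -19/2 (d(n) = -11/2 - 4 = -19/2)
d(W(0*(-4), -4)) - F(20) = -19/2 - (-⅔ - 2/20) = -19/2 - (-⅔ - 2*1/20) = -19/2 - (-⅔ - ⅒) = -19/2 - 1*(-23/30) = -19/2 + 23/30 = -131/15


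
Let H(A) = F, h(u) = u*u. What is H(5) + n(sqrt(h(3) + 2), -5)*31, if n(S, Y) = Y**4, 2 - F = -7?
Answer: 19384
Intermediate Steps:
h(u) = u**2
F = 9 (F = 2 - 1*(-7) = 2 + 7 = 9)
H(A) = 9
H(5) + n(sqrt(h(3) + 2), -5)*31 = 9 + (-5)**4*31 = 9 + 625*31 = 9 + 19375 = 19384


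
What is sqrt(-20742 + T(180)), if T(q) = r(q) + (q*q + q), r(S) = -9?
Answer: sqrt(11829) ≈ 108.76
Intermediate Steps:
T(q) = -9 + q + q**2 (T(q) = -9 + (q*q + q) = -9 + (q**2 + q) = -9 + (q + q**2) = -9 + q + q**2)
sqrt(-20742 + T(180)) = sqrt(-20742 + (-9 + 180 + 180**2)) = sqrt(-20742 + (-9 + 180 + 32400)) = sqrt(-20742 + 32571) = sqrt(11829)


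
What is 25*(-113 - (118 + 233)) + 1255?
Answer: -10345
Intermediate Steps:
25*(-113 - (118 + 233)) + 1255 = 25*(-113 - 1*351) + 1255 = 25*(-113 - 351) + 1255 = 25*(-464) + 1255 = -11600 + 1255 = -10345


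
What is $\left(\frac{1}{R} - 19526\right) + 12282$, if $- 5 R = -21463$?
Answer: $- \frac{155477967}{21463} \approx -7244.0$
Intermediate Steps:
$R = \frac{21463}{5}$ ($R = \left(- \frac{1}{5}\right) \left(-21463\right) = \frac{21463}{5} \approx 4292.6$)
$\left(\frac{1}{R} - 19526\right) + 12282 = \left(\frac{1}{\frac{21463}{5}} - 19526\right) + 12282 = \left(\frac{5}{21463} - 19526\right) + 12282 = - \frac{419086533}{21463} + 12282 = - \frac{155477967}{21463}$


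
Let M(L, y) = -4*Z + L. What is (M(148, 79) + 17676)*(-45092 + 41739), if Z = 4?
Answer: -59710224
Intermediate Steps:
M(L, y) = -16 + L (M(L, y) = -4*4 + L = -16 + L)
(M(148, 79) + 17676)*(-45092 + 41739) = ((-16 + 148) + 17676)*(-45092 + 41739) = (132 + 17676)*(-3353) = 17808*(-3353) = -59710224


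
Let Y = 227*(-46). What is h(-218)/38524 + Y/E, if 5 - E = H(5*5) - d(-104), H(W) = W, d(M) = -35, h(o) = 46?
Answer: 201135069/1059410 ≈ 189.86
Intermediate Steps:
Y = -10442
E = -55 (E = 5 - (5*5 - 1*(-35)) = 5 - (25 + 35) = 5 - 1*60 = 5 - 60 = -55)
h(-218)/38524 + Y/E = 46/38524 - 10442/(-55) = 46*(1/38524) - 10442*(-1/55) = 23/19262 + 10442/55 = 201135069/1059410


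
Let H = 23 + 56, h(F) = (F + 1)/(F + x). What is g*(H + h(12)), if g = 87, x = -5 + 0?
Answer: 49242/7 ≈ 7034.6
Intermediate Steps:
x = -5
h(F) = (1 + F)/(-5 + F) (h(F) = (F + 1)/(F - 5) = (1 + F)/(-5 + F))
H = 79
g*(H + h(12)) = 87*(79 + (1 + 12)/(-5 + 12)) = 87*(79 + 13/7) = 87*(566/7) = 49242/7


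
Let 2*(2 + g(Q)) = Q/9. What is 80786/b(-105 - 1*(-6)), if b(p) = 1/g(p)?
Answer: -605895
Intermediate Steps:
g(Q) = -2 + Q/18 (g(Q) = -2 + (Q/9)/2 = -2 + Q/18)
b(p) = 1/(-2 + p/18)
80786/b(-105 - 1*(-6)) = 80786/((18/(-36 + (-105 - 1*(-6))))) = 80786/((18/(-36 + (-105 + 6)))) = 80786/((18/(-36 - 99))) = 80786/((18/(-135))) = 80786/((18*(-1/135))) = 80786/(-2/15) = 80786*(-15/2) = -605895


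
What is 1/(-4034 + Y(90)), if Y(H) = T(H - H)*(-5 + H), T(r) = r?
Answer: -1/4034 ≈ -0.00024789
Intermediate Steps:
Y(H) = 0 (Y(H) = (H - H)*(-5 + H) = 0*(-5 + H) = 0)
1/(-4034 + Y(90)) = 1/(-4034 + 0) = 1/(-4034) = -1/4034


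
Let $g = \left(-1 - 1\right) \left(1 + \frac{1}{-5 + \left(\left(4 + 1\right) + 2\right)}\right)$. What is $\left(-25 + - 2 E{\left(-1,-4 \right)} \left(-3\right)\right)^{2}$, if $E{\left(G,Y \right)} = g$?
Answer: $1849$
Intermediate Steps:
$g = -3$ ($g = \left(-1 - 1\right) \left(1 + \frac{1}{-5 + \left(5 + 2\right)}\right) = - 2 \left(1 + \frac{1}{-5 + 7}\right) = - 2 \left(1 + \frac{1}{2}\right) = \left(-2\right) \frac{3}{2} = -3$)
$E{\left(G,Y \right)} = -3$
$\left(-25 + - 2 E{\left(-1,-4 \right)} \left(-3\right)\right)^{2} = \left(-25 + \left(-2\right) \left(-3\right) \left(-3\right)\right)^{2} = \left(-25 + 6 \left(-3\right)\right)^{2} = \left(-25 - 18\right)^{2} = \left(-43\right)^{2} = 1849$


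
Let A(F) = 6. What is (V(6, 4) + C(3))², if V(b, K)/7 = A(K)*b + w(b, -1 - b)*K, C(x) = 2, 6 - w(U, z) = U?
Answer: 64516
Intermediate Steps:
w(U, z) = 6 - U
V(b, K) = 42*b + 7*K*(6 - b) (V(b, K) = 7*(6*b + (6 - b)*K) = 7*(6*b + K*(6 - b)) = 42*b + 7*K*(6 - b))
(V(6, 4) + C(3))² = ((42*6 - 7*4*(-6 + 6)) + 2)² = ((252 - 7*4*0) + 2)² = ((252 + 0) + 2)² = (252 + 2)² = 254² = 64516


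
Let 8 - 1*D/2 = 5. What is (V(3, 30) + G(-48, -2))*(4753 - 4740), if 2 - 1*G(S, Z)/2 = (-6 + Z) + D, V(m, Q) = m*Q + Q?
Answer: 1664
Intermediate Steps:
D = 6 (D = 16 - 2*5 = 16 - 10 = 6)
V(m, Q) = Q + Q*m (V(m, Q) = Q*m + Q = Q + Q*m)
G(S, Z) = 4 - 2*Z (G(S, Z) = 4 - 2*((-6 + Z) + 6) = 4 - 2*Z)
(V(3, 30) + G(-48, -2))*(4753 - 4740) = (30*(1 + 3) + (4 - 2*(-2)))*(4753 - 4740) = (30*4 + (4 + 4))*13 = (120 + 8)*13 = 128*13 = 1664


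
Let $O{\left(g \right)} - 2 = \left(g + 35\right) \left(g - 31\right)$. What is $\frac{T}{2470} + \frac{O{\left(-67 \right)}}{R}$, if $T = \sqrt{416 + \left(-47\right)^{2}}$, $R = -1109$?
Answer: $- \frac{3138}{1109} + \frac{\sqrt{105}}{494} \approx -2.8088$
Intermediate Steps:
$O{\left(g \right)} = 2 + \left(-31 + g\right) \left(35 + g\right)$ ($O{\left(g \right)} = 2 + \left(g + 35\right) \left(g - 31\right) = 2 + \left(35 + g\right) \left(-31 + g\right) = 2 + \left(-31 + g\right) \left(35 + g\right)$)
$T = 5 \sqrt{105}$ ($T = \sqrt{416 + 2209} = \sqrt{2625} = 5 \sqrt{105} \approx 51.235$)
$\frac{T}{2470} + \frac{O{\left(-67 \right)}}{R} = \frac{5 \sqrt{105}}{2470} + \frac{-1083 + \left(-67\right)^{2} + 4 \left(-67\right)}{-1109} = 5 \sqrt{105} \cdot \frac{1}{2470} + \left(-1083 + 4489 - 268\right) \left(- \frac{1}{1109}\right) = \frac{\sqrt{105}}{494} + 3138 \left(- \frac{1}{1109}\right) = \frac{\sqrt{105}}{494} - \frac{3138}{1109} = - \frac{3138}{1109} + \frac{\sqrt{105}}{494}$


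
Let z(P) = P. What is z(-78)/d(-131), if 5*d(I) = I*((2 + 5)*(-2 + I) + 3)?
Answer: -195/60784 ≈ -0.0032081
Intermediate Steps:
d(I) = I*(-11 + 7*I)/5 (d(I) = (I*((2 + 5)*(-2 + I) + 3))/5 = (I*(7*(-2 + I) + 3))/5 = (I*((-14 + 7*I) + 3))/5 = (I*(-11 + 7*I))/5 = I*(-11 + 7*I)/5)
z(-78)/d(-131) = -78*(-5/(131*(-11 + 7*(-131)))) = -78*(-5/(131*(-11 - 917))) = -78/((1/5)*(-131)*(-928)) = -78/121568/5 = -78*5/121568 = -195/60784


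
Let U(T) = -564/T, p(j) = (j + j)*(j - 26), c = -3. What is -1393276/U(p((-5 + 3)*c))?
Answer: -27865520/47 ≈ -5.9288e+5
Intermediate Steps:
p(j) = 2*j*(-26 + j) (p(j) = (2*j)*(-26 + j) = 2*j*(-26 + j))
-1393276/U(p((-5 + 3)*c)) = -1393276*(-26 + (-5 + 3)*(-3))*(-5 + 3)/94 = -1393276/((-564*1/(12*(-26 - 2*(-3))))) = -1393276/((-564*1/(12*(-26 + 6)))) = -1393276/((-564/(2*6*(-20)))) = -1393276/((-564/(-240))) = -1393276/((-564*(-1/240))) = -1393276/47/20 = -1393276*20/47 = -27865520/47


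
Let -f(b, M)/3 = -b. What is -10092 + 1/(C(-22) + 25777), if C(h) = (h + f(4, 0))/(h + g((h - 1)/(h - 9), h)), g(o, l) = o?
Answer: -171436365817/16987353 ≈ -10092.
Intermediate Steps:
f(b, M) = 3*b (f(b, M) = -(-3)*b = 3*b)
C(h) = (12 + h)/(h + (-1 + h)/(-9 + h)) (C(h) = (h + 3*4)/(h + (h - 1)/(h - 9)) = (h + 12)/(h + (-1 + h)/(-9 + h)) = (12 + h)/(h + (-1 + h)/(-9 + h)))
-10092 + 1/(C(-22) + 25777) = -10092 + 1/((-9 - 22)*(12 - 22)/(-1 - 22 - 22*(-9 - 22)) + 25777) = -10092 + 1/(-31*(-10)/(-1 - 22 - 22*(-31)) + 25777) = -10092 + 1/(-31*(-10)/(-1 - 22 + 682) + 25777) = -10092 + 1/(-31*(-10)/659 + 25777) = -10092 + 1/((1/659)*(-31)*(-10) + 25777) = -10092 + 1/(310/659 + 25777) = -10092 + 1/(16987353/659) = -10092 + 659/16987353 = -171436365817/16987353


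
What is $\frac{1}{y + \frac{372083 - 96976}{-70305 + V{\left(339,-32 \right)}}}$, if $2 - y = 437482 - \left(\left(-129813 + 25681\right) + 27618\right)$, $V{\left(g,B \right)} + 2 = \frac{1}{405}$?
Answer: $- \frac{4067762}{2090821178333} \approx -1.9455 \cdot 10^{-6}$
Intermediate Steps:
$V{\left(g,B \right)} = - \frac{809}{405}$ ($V{\left(g,B \right)} = -2 + \frac{1}{405} = - \frac{809}{405}$)
$y = -513994$ ($y = 2 - \left(437482 - \left(\left(-129813 + 25681\right) + 27618\right)\right) = 2 - \left(437482 - \left(-104132 + 27618\right)\right) = 2 - \left(437482 - -76514\right) = 2 - \left(437482 + 76514\right) = 2 - 513996 = -513994$)
$\frac{1}{y + \frac{372083 - 96976}{-70305 + V{\left(339,-32 \right)}}} = \frac{1}{-513994 + \frac{372083 - 96976}{-70305 - \frac{809}{405}}} = \frac{1}{-513994 + \frac{275107}{- \frac{28474334}{405}}} = \frac{1}{-513994 + 275107 \left(- \frac{405}{28474334}\right)} = \frac{1}{-513994 - \frac{15916905}{4067762}} = \frac{1}{- \frac{2090821178333}{4067762}} = - \frac{4067762}{2090821178333}$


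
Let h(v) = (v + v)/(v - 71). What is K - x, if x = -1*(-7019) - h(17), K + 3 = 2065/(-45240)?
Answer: -571870493/81432 ≈ -7022.7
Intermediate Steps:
h(v) = 2*v/(-71 + v) (h(v) = (2*v)/(-71 + v) = 2*v/(-71 + v))
K = -27557/9048 (K = -3 + 2065/(-45240) = -3 + 2065*(-1/45240) = -3 - 413/9048 = -27557/9048 ≈ -3.0456)
x = 189530/27 (x = -1*(-7019) - 2*17/(-71 + 17) = 7019 - 2*17/(-54) = 7019 - 2*17*(-1)/54 = 7019 - 1*(-17/27) = 7019 + 17/27 = 189530/27 ≈ 7019.6)
K - x = -27557/9048 - 1*189530/27 = -27557/9048 - 189530/27 = -571870493/81432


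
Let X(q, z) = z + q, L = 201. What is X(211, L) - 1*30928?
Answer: -30516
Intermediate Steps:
X(q, z) = q + z
X(211, L) - 1*30928 = (211 + 201) - 1*30928 = 412 - 30928 = -30516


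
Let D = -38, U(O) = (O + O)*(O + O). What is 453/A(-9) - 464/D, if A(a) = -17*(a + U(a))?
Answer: 411251/33915 ≈ 12.126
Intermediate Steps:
U(O) = 4*O**2 (U(O) = (2*O)*(2*O) = 4*O**2)
A(a) = -68*a**2 - 17*a (A(a) = -17*(a + 4*a**2) = -68*a**2 - 17*a)
453/A(-9) - 464/D = 453/((17*(-9)*(-1 - 4*(-9)))) - 464/(-38) = 453/((17*(-9)*(-1 + 36))) - 464*(-1/38) = 453/((17*(-9)*35)) + 232/19 = 453/(-5355) + 232/19 = 453*(-1/5355) + 232/19 = -151/1785 + 232/19 = 411251/33915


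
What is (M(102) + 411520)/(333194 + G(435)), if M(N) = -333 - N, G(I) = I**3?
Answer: 411085/82646069 ≈ 0.0049740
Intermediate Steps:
(M(102) + 411520)/(333194 + G(435)) = ((-333 - 1*102) + 411520)/(333194 + 435**3) = ((-333 - 102) + 411520)/(333194 + 82312875) = (-435 + 411520)/82646069 = 411085*(1/82646069) = 411085/82646069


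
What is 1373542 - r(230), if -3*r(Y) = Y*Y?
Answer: 4173526/3 ≈ 1.3912e+6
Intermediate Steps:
r(Y) = -Y**2/3 (r(Y) = -Y*Y/3 = -Y**2/3)
1373542 - r(230) = 1373542 - (-1)*230**2/3 = 1373542 - (-1)*52900/3 = 1373542 - 1*(-52900/3) = 1373542 + 52900/3 = 4173526/3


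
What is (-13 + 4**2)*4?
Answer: 12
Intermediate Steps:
(-13 + 4**2)*4 = (-13 + 16)*4 = 3*4 = 12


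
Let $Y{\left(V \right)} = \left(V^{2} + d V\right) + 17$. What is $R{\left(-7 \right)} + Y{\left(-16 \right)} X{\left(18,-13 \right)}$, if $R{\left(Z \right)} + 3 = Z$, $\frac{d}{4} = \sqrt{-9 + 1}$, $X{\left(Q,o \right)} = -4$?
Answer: $-1102 + 512 i \sqrt{2} \approx -1102.0 + 724.08 i$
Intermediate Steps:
$d = 8 i \sqrt{2}$ ($d = 4 \sqrt{-9 + 1} = 4 \sqrt{-8} = 4 \cdot 2 i \sqrt{2} = 8 i \sqrt{2} \approx 11.314 i$)
$R{\left(Z \right)} = -3 + Z$
$Y{\left(V \right)} = 17 + V^{2} + 8 i V \sqrt{2}$ ($Y{\left(V \right)} = \left(V^{2} + 8 i \sqrt{2} V\right) + 17 = \left(V^{2} + 8 i V \sqrt{2}\right) + 17 = 17 + V^{2} + 8 i V \sqrt{2}$)
$R{\left(-7 \right)} + Y{\left(-16 \right)} X{\left(18,-13 \right)} = \left(-3 - 7\right) + \left(17 + \left(-16\right)^{2} + 8 i \left(-16\right) \sqrt{2}\right) \left(-4\right) = -10 + \left(17 + 256 - 128 i \sqrt{2}\right) \left(-4\right) = -10 + \left(273 - 128 i \sqrt{2}\right) \left(-4\right) = -10 - \left(1092 - 512 i \sqrt{2}\right) = -1102 + 512 i \sqrt{2}$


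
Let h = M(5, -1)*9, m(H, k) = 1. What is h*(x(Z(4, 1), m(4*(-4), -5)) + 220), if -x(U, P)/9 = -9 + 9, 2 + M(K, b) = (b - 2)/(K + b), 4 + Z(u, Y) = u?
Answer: -5445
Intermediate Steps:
Z(u, Y) = -4 + u
M(K, b) = -2 + (-2 + b)/(K + b) (M(K, b) = -2 + (b - 2)/(K + b) = -2 + (-2 + b)/(K + b))
x(U, P) = 0 (x(U, P) = -9*(-9 + 9) = -9*0 = 0)
h = -99/4 (h = ((-2 - 1*(-1) - 2*5)/(5 - 1))*9 = ((-2 + 1 - 10)/4)*9 = ((¼)*(-11))*9 = -11/4*9 = -99/4 ≈ -24.750)
h*(x(Z(4, 1), m(4*(-4), -5)) + 220) = -99*(0 + 220)/4 = -99/4*220 = -5445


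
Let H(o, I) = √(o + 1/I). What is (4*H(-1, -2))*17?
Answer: 34*I*√6 ≈ 83.283*I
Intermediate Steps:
(4*H(-1, -2))*17 = (4*√(-1 + 1/(-2)))*17 = (4*√(-1 - ½))*17 = (4*√(-3/2))*17 = (4*(I*√6/2))*17 = (2*I*√6)*17 = 34*I*√6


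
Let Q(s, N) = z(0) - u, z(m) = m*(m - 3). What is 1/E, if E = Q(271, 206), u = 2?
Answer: -1/2 ≈ -0.50000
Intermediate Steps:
z(m) = m*(-3 + m)
Q(s, N) = -2 (Q(s, N) = 0*(-3 + 0) - 1*2 = 0*(-3) - 2 = 0 - 2 = -2)
E = -2
1/E = 1/(-2) = -1/2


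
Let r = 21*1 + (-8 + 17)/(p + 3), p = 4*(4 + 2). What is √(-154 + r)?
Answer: I*√1194/3 ≈ 11.518*I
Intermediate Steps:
p = 24 (p = 4*6 = 24)
r = 64/3 (r = 21*1 + (-8 + 17)/(24 + 3) = 21 + 9/27 = 21 + 9*(1/27) = 21 + ⅓ = 64/3 ≈ 21.333)
√(-154 + r) = √(-154 + 64/3) = √(-398/3) = I*√1194/3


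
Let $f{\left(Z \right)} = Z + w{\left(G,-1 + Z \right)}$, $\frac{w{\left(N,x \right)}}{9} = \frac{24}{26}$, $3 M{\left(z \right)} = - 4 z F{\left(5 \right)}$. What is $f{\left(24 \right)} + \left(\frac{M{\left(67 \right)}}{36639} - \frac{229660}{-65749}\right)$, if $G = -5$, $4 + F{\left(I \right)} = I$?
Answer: $\frac{3363248717204}{93950126829} \approx 35.798$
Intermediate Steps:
$F{\left(I \right)} = -4 + I$
$M{\left(z \right)} = - \frac{4 z}{3}$ ($M{\left(z \right)} = \frac{- 4 z \left(-4 + 5\right)}{3} = \frac{- 4 z 1}{3} = \frac{\left(-4\right) z}{3} = - \frac{4 z}{3}$)
$w{\left(N,x \right)} = \frac{108}{13}$ ($w{\left(N,x \right)} = 9 \cdot \frac{24}{26} = 9 \cdot 24 \cdot \frac{1}{26} = 9 \cdot \frac{12}{13} = \frac{108}{13}$)
$f{\left(Z \right)} = \frac{108}{13} + Z$ ($f{\left(Z \right)} = Z + \frac{108}{13} = \frac{108}{13} + Z$)
$f{\left(24 \right)} + \left(\frac{M{\left(67 \right)}}{36639} - \frac{229660}{-65749}\right) = \left(\frac{108}{13} + 24\right) + \left(\frac{\left(- \frac{4}{3}\right) 67}{36639} - \frac{229660}{-65749}\right) = \frac{420}{13} - - \frac{25225917488}{7226932833} = \frac{420}{13} + \left(- \frac{268}{109917} + \frac{229660}{65749}\right) = \frac{420}{13} + \frac{25225917488}{7226932833} = \frac{3363248717204}{93950126829}$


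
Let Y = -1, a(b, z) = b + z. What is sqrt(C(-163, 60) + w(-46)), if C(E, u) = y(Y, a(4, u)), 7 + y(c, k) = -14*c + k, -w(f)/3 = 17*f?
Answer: sqrt(2417) ≈ 49.163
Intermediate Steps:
w(f) = -51*f
y(c, k) = -7 + k - 14*c (y(c, k) = -7 + (-14*c + k) = -7 + (k - 14*c) = -7 + k - 14*c)
C(E, u) = 11 + u (C(E, u) = -7 + (4 + u) - 14*(-1) = -7 + (4 + u) + 14 = 11 + u)
sqrt(C(-163, 60) + w(-46)) = sqrt((11 + 60) - 51*(-46)) = sqrt(71 + 2346) = sqrt(2417)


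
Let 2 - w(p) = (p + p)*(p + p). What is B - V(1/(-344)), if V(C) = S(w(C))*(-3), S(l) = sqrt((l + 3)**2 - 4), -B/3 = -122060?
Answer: 366180 + 3*sqrt(18379178337)/29584 ≈ 3.6619e+5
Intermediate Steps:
B = 366180 (B = -3*(-122060) = 366180)
w(p) = 2 - 4*p**2 (w(p) = 2 - (p + p)*(p + p) = 2 - 2*p*2*p = 2 - 4*p**2)
S(l) = sqrt(-4 + (3 + l)**2) (S(l) = sqrt((3 + l)**2 - 4) = sqrt(-4 + (3 + l)**2))
V(C) = -3*sqrt(-4 + (5 - 4*C**2)**2) (V(C) = sqrt(-4 + (3 + (2 - 4*C**2))**2)*(-3) = sqrt(-4 + (5 - 4*C**2)**2)*(-3) = -3*sqrt(-4 + (5 - 4*C**2)**2))
B - V(1/(-344)) = 366180 - (-3)*sqrt(-4 + (-5 + 4*(1/(-344))**2)**2) = 366180 - (-3)*sqrt(-4 + (-5 + 4*(-1/344)**2)**2) = 366180 - (-3)*sqrt(-4 + (-5 + 4*(1/118336))**2) = 366180 - (-3)*sqrt(-4 + (-5 + 1/29584)**2) = 366180 - (-3)*sqrt(-4 + (-147919/29584)**2) = 366180 - (-3)*sqrt(-4 + 21880030561/875213056) = 366180 - (-3)*sqrt(18379178337/875213056) = 366180 - (-3)*sqrt(18379178337)/29584 = 366180 + 3*sqrt(18379178337)/29584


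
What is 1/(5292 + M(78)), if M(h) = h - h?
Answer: 1/5292 ≈ 0.00018896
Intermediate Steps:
M(h) = 0
1/(5292 + M(78)) = 1/(5292 + 0) = 1/5292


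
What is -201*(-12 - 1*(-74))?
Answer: -12462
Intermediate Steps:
-201*(-12 - 1*(-74)) = -201*(-12 + 74) = -201*62 = -12462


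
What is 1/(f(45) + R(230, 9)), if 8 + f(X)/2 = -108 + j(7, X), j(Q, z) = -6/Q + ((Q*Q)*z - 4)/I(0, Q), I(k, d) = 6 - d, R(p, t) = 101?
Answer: -7/31743 ≈ -0.00022052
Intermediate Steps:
j(Q, z) = -6/Q + (-4 + z*Q**2)/(6 - Q) (j(Q, z) = -6/Q + ((Q*Q)*z - 4)/(6 - Q) = -6/Q + (Q**2*z - 4)/(6 - Q) = -6/Q + (z*Q**2 - 4)/(6 - Q) = -6/Q + (-4 + z*Q**2)/(6 - Q))
f(X) = -1580/7 - 98*X (f(X) = -16 + 2*(-108 + (36 - 2*7 - 1*X*7**3)/(7*(-6 + 7))) = -16 + 2*(-108 + (1/7)*(36 - 14 - 1*X*343)/1) = -16 + 2*(-108 + (1/7)*1*(36 - 14 - 343*X)) = -16 + 2*(-108 + (1/7)*1*(22 - 343*X)) = -16 + 2*(-108 + (22/7 - 49*X)) = -16 + 2*(-734/7 - 49*X) = -16 + (-1468/7 - 98*X) = -1580/7 - 98*X)
1/(f(45) + R(230, 9)) = 1/((-1580/7 - 98*45) + 101) = 1/((-1580/7 - 4410) + 101) = 1/(-32450/7 + 101) = 1/(-31743/7) = -7/31743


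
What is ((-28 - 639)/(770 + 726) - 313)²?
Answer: 219881277225/2238016 ≈ 98248.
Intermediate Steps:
((-28 - 639)/(770 + 726) - 313)² = (-667/1496 - 313)² = (-468915/1496)² = 219881277225/2238016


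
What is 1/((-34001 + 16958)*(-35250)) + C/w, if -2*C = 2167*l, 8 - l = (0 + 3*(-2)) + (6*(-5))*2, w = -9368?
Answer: 24084398539309/2813986773000 ≈ 8.5588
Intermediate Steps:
l = 74 (l = 8 - ((0 + 3*(-2)) + (6*(-5))*2) = 8 - ((0 - 6) - 30*2) = 8 - (-6 - 60) = 8 - 1*(-66) = 8 + 66 = 74)
C = -80179 (C = -2167*74/2 = -½*160358 = -80179)
1/((-34001 + 16958)*(-35250)) + C/w = 1/((-34001 + 16958)*(-35250)) - 80179/(-9368) = -1/35250/(-17043) - 80179*(-1/9368) = -1/17043*(-1/35250) + 80179/9368 = 1/600765750 + 80179/9368 = 24084398539309/2813986773000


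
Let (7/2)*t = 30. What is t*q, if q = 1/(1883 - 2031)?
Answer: -15/259 ≈ -0.057915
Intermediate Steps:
t = 60/7 (t = (2/7)*30 = 60/7 ≈ 8.5714)
q = -1/148 (q = 1/(-148) = -1/148 ≈ -0.0067568)
t*q = (60/7)*(-1/148) = -15/259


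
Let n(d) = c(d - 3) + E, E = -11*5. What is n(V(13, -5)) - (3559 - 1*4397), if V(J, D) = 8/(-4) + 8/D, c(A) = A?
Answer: 3882/5 ≈ 776.40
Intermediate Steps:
E = -55
V(J, D) = -2 + 8/D (V(J, D) = 8*(-1/4) + 8/D = -2 + 8/D)
n(d) = -58 + d (n(d) = (d - 3) - 55 = (-3 + d) - 55 = -58 + d)
n(V(13, -5)) - (3559 - 1*4397) = (-58 + (-2 + 8/(-5))) - (3559 - 1*4397) = (-58 + (-2 + 8*(-1/5))) - (3559 - 4397) = (-58 + (-2 - 8/5)) - 1*(-838) = (-58 - 18/5) + 838 = -308/5 + 838 = 3882/5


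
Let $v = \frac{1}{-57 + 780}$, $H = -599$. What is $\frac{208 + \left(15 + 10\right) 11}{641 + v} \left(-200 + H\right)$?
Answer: $- \frac{279017991}{463444} \approx -602.05$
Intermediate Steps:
$v = \frac{1}{723} \approx 0.0013831$
$\frac{208 + \left(15 + 10\right) 11}{641 + v} \left(-200 + H\right) = \frac{208 + \left(15 + 10\right) 11}{641 + \frac{1}{723}} \left(-200 - 599\right) = \frac{208 + 25 \cdot 11}{\frac{463444}{723}} \left(-799\right) = \left(208 + 275\right) \frac{723}{463444} \left(-799\right) = 483 \cdot \frac{723}{463444} \left(-799\right) = \frac{349209}{463444} \left(-799\right) = - \frac{279017991}{463444}$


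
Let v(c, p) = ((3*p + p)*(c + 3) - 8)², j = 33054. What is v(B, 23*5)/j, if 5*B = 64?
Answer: 8784600/5509 ≈ 1594.6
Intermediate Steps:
B = 64/5 (B = (⅕)*64 = 64/5 ≈ 12.800)
v(c, p) = (-8 + 4*p*(3 + c))² (v(c, p) = ((4*p)*(3 + c) - 8)² = (4*p*(3 + c) - 8)² = (-8 + 4*p*(3 + c))²)
v(B, 23*5)/j = (16*(-2 + 3*(23*5) + 64*(23*5)/5)²)/33054 = (16*(-2 + 3*115 + (64/5)*115)²)*(1/33054) = (16*(-2 + 345 + 1472)²)*(1/33054) = (16*1815²)*(1/33054) = (16*3294225)*(1/33054) = 52707600*(1/33054) = 8784600/5509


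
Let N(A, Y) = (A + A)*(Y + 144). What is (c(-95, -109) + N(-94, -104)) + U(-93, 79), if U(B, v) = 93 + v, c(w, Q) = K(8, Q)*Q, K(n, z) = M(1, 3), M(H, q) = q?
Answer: -7675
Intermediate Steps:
K(n, z) = 3
c(w, Q) = 3*Q
N(A, Y) = 2*A*(144 + Y) (N(A, Y) = (2*A)*(144 + Y) = 2*A*(144 + Y))
(c(-95, -109) + N(-94, -104)) + U(-93, 79) = (3*(-109) + 2*(-94)*(144 - 104)) + (93 + 79) = (-327 + 2*(-94)*40) + 172 = (-327 - 7520) + 172 = -7847 + 172 = -7675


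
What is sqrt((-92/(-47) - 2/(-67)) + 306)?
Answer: 2*sqrt(763515987)/3149 ≈ 17.550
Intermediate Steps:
sqrt((-92/(-47) - 2/(-67)) + 306) = sqrt((-92*(-1/47) - 2*(-1/67)) + 306) = sqrt((92/47 + 2/67) + 306) = sqrt(6258/3149 + 306) = sqrt(969852/3149) = 2*sqrt(763515987)/3149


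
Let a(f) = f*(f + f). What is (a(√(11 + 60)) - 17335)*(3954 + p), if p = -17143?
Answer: 226758477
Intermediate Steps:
a(f) = 2*f² (a(f) = f*(2*f) = 2*f²)
(a(√(11 + 60)) - 17335)*(3954 + p) = (2*(√(11 + 60))² - 17335)*(3954 - 17143) = (2*(√71)² - 17335)*(-13189) = (2*71 - 17335)*(-13189) = (142 - 17335)*(-13189) = -17193*(-13189) = 226758477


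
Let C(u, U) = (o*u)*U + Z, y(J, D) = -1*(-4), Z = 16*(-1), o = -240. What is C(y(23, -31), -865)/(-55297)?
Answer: -830384/55297 ≈ -15.017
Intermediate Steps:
Z = -16
y(J, D) = 4
C(u, U) = -16 - 240*U*u (C(u, U) = (-240*u)*U - 16 = -240*U*u - 16 = -16 - 240*U*u)
C(y(23, -31), -865)/(-55297) = (-16 - 240*(-865)*4)/(-55297) = (-16 + 830400)*(-1/55297) = 830384*(-1/55297) = -830384/55297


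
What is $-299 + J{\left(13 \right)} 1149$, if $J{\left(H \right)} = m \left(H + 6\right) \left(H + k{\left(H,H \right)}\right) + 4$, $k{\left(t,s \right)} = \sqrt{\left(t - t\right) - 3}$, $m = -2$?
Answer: $-563309 - 43662 i \sqrt{3} \approx -5.6331 \cdot 10^{5} - 75625.0 i$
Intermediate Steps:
$k{\left(t,s \right)} = i \sqrt{3}$ ($k{\left(t,s \right)} = \sqrt{0 - 3} = \sqrt{-3} = i \sqrt{3}$)
$J{\left(H \right)} = 4 - 2 \left(6 + H\right) \left(H + i \sqrt{3}\right)$ ($J{\left(H \right)} = - 2 \left(H + 6\right) \left(H + i \sqrt{3}\right) + 4 = - 2 \left(6 + H\right) \left(H + i \sqrt{3}\right) + 4 = 4 - 2 \left(6 + H\right) \left(H + i \sqrt{3}\right)$)
$-299 + J{\left(13 \right)} 1149 = -299 + \left(4 - 156 - 2 \cdot 13^{2} - 12 i \sqrt{3} - 2 i 13 \sqrt{3}\right) 1149 = -299 + \left(4 - 156 - 338 - 12 i \sqrt{3} - 26 i \sqrt{3}\right) 1149 = -299 + \left(-490 - 38 i \sqrt{3}\right) 1149 = -299 - \left(563010 + 43662 i \sqrt{3}\right) = -563309 - 43662 i \sqrt{3}$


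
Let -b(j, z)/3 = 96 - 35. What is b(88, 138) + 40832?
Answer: 40649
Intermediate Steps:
b(j, z) = -183 (b(j, z) = -3*(96 - 35) = -3*61 = -183)
b(88, 138) + 40832 = -183 + 40832 = 40649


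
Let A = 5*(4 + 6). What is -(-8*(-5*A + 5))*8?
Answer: -15680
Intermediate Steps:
A = 50 (A = 5*10 = 50)
-(-8*(-5*A + 5))*8 = -(-8*(-5*50 + 5))*8 = -(-8*(-250 + 5))*8 = -(-8*(-245))*8 = -1960*8 = -1*15680 = -15680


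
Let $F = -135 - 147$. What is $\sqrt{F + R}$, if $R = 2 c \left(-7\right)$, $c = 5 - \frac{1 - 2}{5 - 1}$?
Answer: $\frac{3 i \sqrt{158}}{2} \approx 18.855 i$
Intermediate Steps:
$c = \frac{21}{4}$ ($c = 5 - - \frac{1}{4} = 5 + \frac{1}{4} = \frac{21}{4} \approx 5.25$)
$F = -282$
$R = - \frac{147}{2}$ ($R = 2 \cdot \frac{21}{4} \left(-7\right) = \frac{21}{2} \left(-7\right) = - \frac{147}{2} \approx -73.5$)
$\sqrt{F + R} = \sqrt{-282 - \frac{147}{2}} = \sqrt{- \frac{711}{2}} = \frac{3 i \sqrt{158}}{2}$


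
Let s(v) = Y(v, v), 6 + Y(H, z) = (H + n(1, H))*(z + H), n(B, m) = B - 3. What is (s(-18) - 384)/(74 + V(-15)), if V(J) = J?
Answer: 330/59 ≈ 5.5932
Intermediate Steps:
n(B, m) = -3 + B
Y(H, z) = -6 + (-2 + H)*(H + z) (Y(H, z) = -6 + (H + (-3 + 1))*(z + H) = -6 + (H - 2)*(H + z) = -6 + (-2 + H)*(H + z))
s(v) = -6 - 4*v + 2*v² (s(v) = -6 + v² - 2*v - 2*v + v*v = -6 + v² - 2*v - 2*v + v² = -6 - 4*v + 2*v²)
(s(-18) - 384)/(74 + V(-15)) = ((-6 - 4*(-18) + 2*(-18)²) - 384)/(74 - 15) = ((-6 + 72 + 2*324) - 384)/59 = ((-6 + 72 + 648) - 384)*(1/59) = (714 - 384)*(1/59) = 330*(1/59) = 330/59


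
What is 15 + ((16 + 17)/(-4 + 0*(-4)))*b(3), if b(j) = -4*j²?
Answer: 312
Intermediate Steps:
15 + ((16 + 17)/(-4 + 0*(-4)))*b(3) = 15 + ((16 + 17)/(-4 + 0*(-4)))*(-4*3²) = 15 + (33/(-4 + 0))*(-4*9) = 15 + (33/(-4))*(-36) = 15 + (33*(-¼))*(-36) = 15 - 33/4*(-36) = 15 + 297 = 312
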